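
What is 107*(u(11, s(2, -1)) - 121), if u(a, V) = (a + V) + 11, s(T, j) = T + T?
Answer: -10165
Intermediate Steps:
s(T, j) = 2*T
u(a, V) = 11 + V + a (u(a, V) = (V + a) + 11 = 11 + V + a)
107*(u(11, s(2, -1)) - 121) = 107*((11 + 2*2 + 11) - 121) = 107*((11 + 4 + 11) - 121) = 107*(26 - 121) = 107*(-95) = -10165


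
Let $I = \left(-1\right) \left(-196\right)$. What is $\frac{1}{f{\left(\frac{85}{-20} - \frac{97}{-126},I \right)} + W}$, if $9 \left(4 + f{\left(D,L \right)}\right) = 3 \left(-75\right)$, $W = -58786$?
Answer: $- \frac{1}{58815} \approx -1.7002 \cdot 10^{-5}$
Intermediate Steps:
$I = 196$
$f{\left(D,L \right)} = -29$ ($f{\left(D,L \right)} = -4 + \frac{3 \left(-75\right)}{9} = -4 + \frac{1}{9} \left(-225\right) = -4 - 25 = -29$)
$\frac{1}{f{\left(\frac{85}{-20} - \frac{97}{-126},I \right)} + W} = \frac{1}{-29 - 58786} = \frac{1}{-58815} = - \frac{1}{58815}$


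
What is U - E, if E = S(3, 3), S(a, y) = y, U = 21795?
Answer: 21792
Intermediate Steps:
E = 3
U - E = 21795 - 1*3 = 21795 - 3 = 21792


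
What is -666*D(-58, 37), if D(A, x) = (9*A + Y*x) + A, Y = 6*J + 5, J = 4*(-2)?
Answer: 1445886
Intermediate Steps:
J = -8
Y = -43 (Y = 6*(-8) + 5 = -48 + 5 = -43)
D(A, x) = -43*x + 10*A (D(A, x) = (9*A - 43*x) + A = (-43*x + 9*A) + A = -43*x + 10*A)
-666*D(-58, 37) = -666*(-43*37 + 10*(-58)) = -666*(-1591 - 580) = -666*(-2171) = 1445886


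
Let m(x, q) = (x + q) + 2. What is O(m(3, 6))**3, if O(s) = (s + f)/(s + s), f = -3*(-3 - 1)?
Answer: 12167/10648 ≈ 1.1427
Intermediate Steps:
f = 12 (f = -3*(-4) = 12)
m(x, q) = 2 + q + x (m(x, q) = (q + x) + 2 = 2 + q + x)
O(s) = (12 + s)/(2*s) (O(s) = (s + 12)/(s + s) = (12 + s)/((2*s)) = (12 + s)*(1/(2*s)) = (12 + s)/(2*s))
O(m(3, 6))**3 = ((12 + (2 + 6 + 3))/(2*(2 + 6 + 3)))**3 = ((1/2)*(12 + 11)/11)**3 = ((1/2)*(1/11)*23)**3 = (23/22)**3 = 12167/10648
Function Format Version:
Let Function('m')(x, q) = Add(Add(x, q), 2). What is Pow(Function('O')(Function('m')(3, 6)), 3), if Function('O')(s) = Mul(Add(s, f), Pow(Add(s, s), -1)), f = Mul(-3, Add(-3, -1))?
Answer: Rational(12167, 10648) ≈ 1.1427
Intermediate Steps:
f = 12 (f = Mul(-3, -4) = 12)
Function('m')(x, q) = Add(2, q, x) (Function('m')(x, q) = Add(Add(q, x), 2) = Add(2, q, x))
Function('O')(s) = Mul(Rational(1, 2), Pow(s, -1), Add(12, s)) (Function('O')(s) = Mul(Add(s, 12), Pow(Add(s, s), -1)) = Mul(Add(12, s), Pow(Mul(2, s), -1)) = Mul(Add(12, s), Mul(Rational(1, 2), Pow(s, -1))) = Mul(Rational(1, 2), Pow(s, -1), Add(12, s)))
Pow(Function('O')(Function('m')(3, 6)), 3) = Pow(Mul(Rational(1, 2), Pow(Add(2, 6, 3), -1), Add(12, Add(2, 6, 3))), 3) = Pow(Mul(Rational(1, 2), Pow(11, -1), Add(12, 11)), 3) = Pow(Mul(Rational(1, 2), Rational(1, 11), 23), 3) = Pow(Rational(23, 22), 3) = Rational(12167, 10648)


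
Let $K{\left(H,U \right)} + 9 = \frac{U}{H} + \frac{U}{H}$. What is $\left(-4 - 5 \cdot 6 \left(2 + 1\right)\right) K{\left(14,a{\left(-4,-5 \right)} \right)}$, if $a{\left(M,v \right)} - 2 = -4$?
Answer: $\frac{6110}{7} \approx 872.86$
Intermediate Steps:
$a{\left(M,v \right)} = -2$ ($a{\left(M,v \right)} = 2 - 4 = -2$)
$K{\left(H,U \right)} = -9 + \frac{2 U}{H}$ ($K{\left(H,U \right)} = -9 + \left(\frac{U}{H} + \frac{U}{H}\right) = -9 + \frac{2 U}{H}$)
$\left(-4 - 5 \cdot 6 \left(2 + 1\right)\right) K{\left(14,a{\left(-4,-5 \right)} \right)} = \left(-4 - 5 \cdot 6 \left(2 + 1\right)\right) \left(-9 + 2 \left(-2\right) \frac{1}{14}\right) = \left(-4 - 5 \cdot 6 \cdot 3\right) \left(-9 + 2 \left(-2\right) \frac{1}{14}\right) = \left(-4 - 90\right) \left(-9 - \frac{2}{7}\right) = \left(-4 - 90\right) \left(- \frac{65}{7}\right) = \left(-94\right) \left(- \frac{65}{7}\right) = \frac{6110}{7}$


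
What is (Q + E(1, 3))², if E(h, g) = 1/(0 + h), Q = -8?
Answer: 49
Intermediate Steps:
E(h, g) = 1/h
(Q + E(1, 3))² = (-8 + 1/1)² = (-8 + 1)² = (-7)² = 49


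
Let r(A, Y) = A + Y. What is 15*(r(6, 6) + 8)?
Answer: 300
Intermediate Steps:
15*(r(6, 6) + 8) = 15*((6 + 6) + 8) = 15*(12 + 8) = 15*20 = 300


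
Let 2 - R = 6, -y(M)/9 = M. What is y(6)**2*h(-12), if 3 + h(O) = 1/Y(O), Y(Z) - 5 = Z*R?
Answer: -460728/53 ≈ -8693.0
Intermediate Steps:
y(M) = -9*M
R = -4 (R = 2 - 1*6 = 2 - 6 = -4)
Y(Z) = 5 - 4*Z (Y(Z) = 5 + Z*(-4) = 5 - 4*Z)
h(O) = -3 + 1/(5 - 4*O)
y(6)**2*h(-12) = (-9*6)**2*(2*(7 - 6*(-12))/(-5 + 4*(-12))) = (-54)**2*(2*(7 + 72)/(-5 - 48)) = 2916*(2*79/(-53)) = 2916*(2*(-1/53)*79) = 2916*(-158/53) = -460728/53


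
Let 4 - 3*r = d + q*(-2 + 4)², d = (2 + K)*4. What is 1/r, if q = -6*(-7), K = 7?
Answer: -3/200 ≈ -0.015000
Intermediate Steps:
d = 36 (d = (2 + 7)*4 = 9*4 = 36)
q = 42
r = -200/3 (r = 4/3 - (36 + 42*(-2 + 4)²)/3 = 4/3 - (36 + 42*2²)/3 = 4/3 - (36 + 42*4)/3 = 4/3 - (36 + 168)/3 = 4/3 - ⅓*204 = 4/3 - 68 = -200/3 ≈ -66.667)
1/r = 1/(-200/3) = -3/200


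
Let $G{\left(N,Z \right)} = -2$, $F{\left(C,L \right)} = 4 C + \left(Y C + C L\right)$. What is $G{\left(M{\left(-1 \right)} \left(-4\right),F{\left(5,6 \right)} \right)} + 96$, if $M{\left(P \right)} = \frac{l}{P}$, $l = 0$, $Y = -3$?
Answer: $94$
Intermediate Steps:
$M{\left(P \right)} = 0$ ($M{\left(P \right)} = \frac{0}{P} = 0$)
$F{\left(C,L \right)} = C + C L$ ($F{\left(C,L \right)} = 4 C + \left(- 3 C + C L\right) = C + C L$)
$G{\left(M{\left(-1 \right)} \left(-4\right),F{\left(5,6 \right)} \right)} + 96 = -2 + 96 = 94$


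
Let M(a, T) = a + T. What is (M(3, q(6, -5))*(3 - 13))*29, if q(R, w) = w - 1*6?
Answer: 2320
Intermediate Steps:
q(R, w) = -6 + w (q(R, w) = w - 6 = -6 + w)
M(a, T) = T + a
(M(3, q(6, -5))*(3 - 13))*29 = (((-6 - 5) + 3)*(3 - 13))*29 = ((-11 + 3)*(-10))*29 = -8*(-10)*29 = 80*29 = 2320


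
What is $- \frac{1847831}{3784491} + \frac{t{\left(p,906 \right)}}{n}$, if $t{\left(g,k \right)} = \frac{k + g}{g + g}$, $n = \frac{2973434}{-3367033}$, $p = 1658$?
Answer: $- \frac{12722806920066289}{9328682461825926} \approx -1.3638$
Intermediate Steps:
$n = - \frac{2973434}{3367033}$ ($n = 2973434 \left(- \frac{1}{3367033}\right) = - \frac{2973434}{3367033} \approx -0.8831$)
$t{\left(g,k \right)} = \frac{g + k}{2 g}$
$- \frac{1847831}{3784491} + \frac{t{\left(p,906 \right)}}{n} = - \frac{1847831}{3784491} + \frac{\frac{1}{2} \cdot \frac{1}{1658} \left(1658 + 906\right)}{- \frac{2973434}{3367033}} = \left(-1847831\right) \frac{1}{3784491} + \frac{1}{2} \cdot \frac{1}{1658} \cdot 2564 \left(- \frac{3367033}{2973434}\right) = - \frac{1847831}{3784491} + \frac{641}{829} \left(- \frac{3367033}{2973434}\right) = - \frac{1847831}{3784491} - \frac{2158268153}{2464976786} = - \frac{12722806920066289}{9328682461825926}$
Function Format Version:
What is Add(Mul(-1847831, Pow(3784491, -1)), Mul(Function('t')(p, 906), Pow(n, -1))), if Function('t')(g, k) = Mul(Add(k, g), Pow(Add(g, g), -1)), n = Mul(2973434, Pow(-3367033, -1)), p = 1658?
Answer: Rational(-12722806920066289, 9328682461825926) ≈ -1.3638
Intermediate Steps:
n = Rational(-2973434, 3367033) (n = Mul(2973434, Rational(-1, 3367033)) = Rational(-2973434, 3367033) ≈ -0.88310)
Function('t')(g, k) = Mul(Rational(1, 2), Pow(g, -1), Add(g, k)) (Function('t')(g, k) = Mul(Add(g, k), Pow(Mul(2, g), -1)) = Mul(Add(g, k), Mul(Rational(1, 2), Pow(g, -1))) = Mul(Rational(1, 2), Pow(g, -1), Add(g, k)))
Add(Mul(-1847831, Pow(3784491, -1)), Mul(Function('t')(p, 906), Pow(n, -1))) = Add(Mul(-1847831, Pow(3784491, -1)), Mul(Mul(Rational(1, 2), Pow(1658, -1), Add(1658, 906)), Pow(Rational(-2973434, 3367033), -1))) = Add(Mul(-1847831, Rational(1, 3784491)), Mul(Mul(Rational(1, 2), Rational(1, 1658), 2564), Rational(-3367033, 2973434))) = Add(Rational(-1847831, 3784491), Mul(Rational(641, 829), Rational(-3367033, 2973434))) = Add(Rational(-1847831, 3784491), Rational(-2158268153, 2464976786)) = Rational(-12722806920066289, 9328682461825926)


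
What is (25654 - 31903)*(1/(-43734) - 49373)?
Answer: 4497777704989/14578 ≈ 3.0853e+8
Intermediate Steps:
(25654 - 31903)*(1/(-43734) - 49373) = -6249*(-1/43734 - 49373) = -6249*(-2159278783/43734) = 4497777704989/14578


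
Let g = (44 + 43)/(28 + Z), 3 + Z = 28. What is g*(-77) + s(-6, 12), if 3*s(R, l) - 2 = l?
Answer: -19355/159 ≈ -121.73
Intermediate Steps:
Z = 25 (Z = -3 + 28 = 25)
s(R, l) = ⅔ + l/3
g = 87/53 (g = (44 + 43)/(28 + 25) = 87/53 ≈ 1.6415)
g*(-77) + s(-6, 12) = (87/53)*(-77) + (⅔ + (⅓)*12) = -6699/53 + (⅔ + 4) = -6699/53 + 14/3 = -19355/159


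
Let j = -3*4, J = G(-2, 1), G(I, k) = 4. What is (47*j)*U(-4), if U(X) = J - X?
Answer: -4512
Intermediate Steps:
J = 4
U(X) = 4 - X
j = -12
(47*j)*U(-4) = (47*(-12))*(4 - 1*(-4)) = -564*(4 + 4) = -564*8 = -4512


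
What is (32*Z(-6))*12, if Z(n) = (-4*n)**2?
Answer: 221184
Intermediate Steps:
Z(n) = 16*n**2
(32*Z(-6))*12 = (32*(16*(-6)**2))*12 = (32*(16*36))*12 = (32*576)*12 = 18432*12 = 221184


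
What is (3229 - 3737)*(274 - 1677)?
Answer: 712724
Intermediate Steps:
(3229 - 3737)*(274 - 1677) = -508*(-1403) = 712724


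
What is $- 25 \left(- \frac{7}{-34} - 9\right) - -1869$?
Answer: $\frac{71021}{34} \approx 2088.9$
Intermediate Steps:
$- 25 \left(- \frac{7}{-34} - 9\right) - -1869 = - 25 \left(\left(-7\right) \left(- \frac{1}{34}\right) - 9\right) + 1869 = - 25 \left(\frac{7}{34} - 9\right) + 1869 = \left(-25\right) \left(- \frac{299}{34}\right) + 1869 = \frac{7475}{34} + 1869 = \frac{71021}{34}$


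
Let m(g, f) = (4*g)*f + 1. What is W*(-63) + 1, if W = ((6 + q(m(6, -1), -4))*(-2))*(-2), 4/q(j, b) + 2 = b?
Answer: -1343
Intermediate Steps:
m(g, f) = 1 + 4*f*g (m(g, f) = 4*f*g + 1 = 1 + 4*f*g)
q(j, b) = 4/(-2 + b)
W = 64/3 (W = ((6 + 4/(-2 - 4))*(-2))*(-2) = ((6 + 4/(-6))*(-2))*(-2) = ((6 + 4*(-⅙))*(-2))*(-2) = ((6 - ⅔)*(-2))*(-2) = ((16/3)*(-2))*(-2) = -32/3*(-2) = 64/3 ≈ 21.333)
W*(-63) + 1 = (64/3)*(-63) + 1 = -1344 + 1 = -1343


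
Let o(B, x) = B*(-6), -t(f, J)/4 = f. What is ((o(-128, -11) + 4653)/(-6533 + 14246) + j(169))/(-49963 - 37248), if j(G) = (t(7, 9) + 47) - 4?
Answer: -40372/224219481 ≈ -0.00018006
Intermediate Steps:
t(f, J) = -4*f
o(B, x) = -6*B
j(G) = 15 (j(G) = (-4*7 + 47) - 4 = (-28 + 47) - 4 = 19 - 4 = 15)
((o(-128, -11) + 4653)/(-6533 + 14246) + j(169))/(-49963 - 37248) = ((-6*(-128) + 4653)/(-6533 + 14246) + 15)/(-49963 - 37248) = ((768 + 4653)/7713 + 15)/(-87211) = (5421*(1/7713) + 15)*(-1/87211) = (1807/2571 + 15)*(-1/87211) = (40372/2571)*(-1/87211) = -40372/224219481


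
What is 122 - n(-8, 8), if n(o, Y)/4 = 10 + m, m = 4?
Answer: 66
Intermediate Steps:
n(o, Y) = 56 (n(o, Y) = 4*(10 + 4) = 4*14 = 56)
122 - n(-8, 8) = 122 - 1*56 = 122 - 56 = 66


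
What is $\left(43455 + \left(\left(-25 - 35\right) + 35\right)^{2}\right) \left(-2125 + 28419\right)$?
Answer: $1159039520$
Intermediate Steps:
$\left(43455 + \left(\left(-25 - 35\right) + 35\right)^{2}\right) \left(-2125 + 28419\right) = \left(43455 + \left(\left(-25 - 35\right) + 35\right)^{2}\right) 26294 = \left(43455 + \left(-60 + 35\right)^{2}\right) 26294 = \left(43455 + \left(-25\right)^{2}\right) 26294 = \left(43455 + 625\right) 26294 = 44080 \cdot 26294 = 1159039520$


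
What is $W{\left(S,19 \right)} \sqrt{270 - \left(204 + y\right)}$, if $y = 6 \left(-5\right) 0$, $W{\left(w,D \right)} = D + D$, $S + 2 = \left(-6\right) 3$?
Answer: $38 \sqrt{66} \approx 308.71$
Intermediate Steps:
$S = -20$ ($S = -2 - 18 = -20$)
$W{\left(w,D \right)} = 2 D$
$y = 0$ ($y = \left(-30\right) 0 = 0$)
$W{\left(S,19 \right)} \sqrt{270 - \left(204 + y\right)} = 2 \cdot 19 \sqrt{270 - 204} = 38 \sqrt{270 + \left(-204 + 0\right)} = 38 \sqrt{270 - 204} = 38 \sqrt{66}$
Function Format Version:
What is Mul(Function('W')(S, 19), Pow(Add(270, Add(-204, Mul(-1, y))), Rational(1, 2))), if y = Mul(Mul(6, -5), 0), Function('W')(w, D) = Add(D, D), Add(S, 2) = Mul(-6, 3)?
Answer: Mul(38, Pow(66, Rational(1, 2))) ≈ 308.71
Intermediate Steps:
S = -20 (S = Add(-2, Mul(-6, 3)) = Add(-2, -18) = -20)
Function('W')(w, D) = Mul(2, D)
y = 0 (y = Mul(-30, 0) = 0)
Mul(Function('W')(S, 19), Pow(Add(270, Add(-204, Mul(-1, y))), Rational(1, 2))) = Mul(Mul(2, 19), Pow(Add(270, Add(-204, Mul(-1, 0))), Rational(1, 2))) = Mul(38, Pow(Add(270, Add(-204, 0)), Rational(1, 2))) = Mul(38, Pow(Add(270, -204), Rational(1, 2))) = Mul(38, Pow(66, Rational(1, 2)))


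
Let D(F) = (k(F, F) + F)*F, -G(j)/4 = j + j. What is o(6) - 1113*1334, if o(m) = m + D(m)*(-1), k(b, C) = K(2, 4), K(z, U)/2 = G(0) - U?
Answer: -1484724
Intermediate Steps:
G(j) = -8*j (G(j) = -4*(j + j) = -8*j)
K(z, U) = -2*U (K(z, U) = 2*(-8*0 - U) = 2*(0 - U) = 2*(-U) = -2*U)
k(b, C) = -8 (k(b, C) = -2*4 = -8)
D(F) = F*(-8 + F) (D(F) = (-8 + F)*F = F*(-8 + F))
o(m) = m - m*(-8 + m) (o(m) = m + (m*(-8 + m))*(-1) = m - m*(-8 + m))
o(6) - 1113*1334 = 6*(9 - 1*6) - 1113*1334 = 6*(9 - 6) - 1484742 = 6*3 - 1484742 = 18 - 1484742 = -1484724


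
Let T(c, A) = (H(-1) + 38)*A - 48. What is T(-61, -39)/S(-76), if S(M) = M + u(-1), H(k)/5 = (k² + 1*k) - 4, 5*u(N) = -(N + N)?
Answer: 625/63 ≈ 9.9206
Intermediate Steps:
u(N) = -2*N/5 (u(N) = (-(N + N))/5 = (-2*N)/5 = -2*N/5)
H(k) = -20 + 5*k + 5*k² (H(k) = 5*((k² + 1*k) - 4) = 5*((k² + k) - 4) = 5*((k + k²) - 4) = 5*(-4 + k + k²) = -20 + 5*k + 5*k²)
S(M) = ⅖ + M (S(M) = M - ⅖*(-1) = M + ⅖ = ⅖ + M)
T(c, A) = -48 + 18*A (T(c, A) = ((-20 + 5*(-1) + 5*(-1)²) + 38)*A - 48 = ((-20 - 5 + 5*1) + 38)*A - 48 = ((-20 - 5 + 5) + 38)*A - 48 = (-20 + 38)*A - 48 = 18*A - 48 = -48 + 18*A)
T(-61, -39)/S(-76) = (-48 + 18*(-39))/(⅖ - 76) = (-48 - 702)/(-378/5) = -750*(-5/378) = 625/63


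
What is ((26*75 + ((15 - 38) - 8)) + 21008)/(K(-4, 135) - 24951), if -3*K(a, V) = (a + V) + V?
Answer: -68781/75119 ≈ -0.91563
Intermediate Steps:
K(a, V) = -2*V/3 - a/3 (K(a, V) = -((a + V) + V)/3 = -((V + a) + V)/3 = -(a + 2*V)/3 = -2*V/3 - a/3)
((26*75 + ((15 - 38) - 8)) + 21008)/(K(-4, 135) - 24951) = ((26*75 + ((15 - 38) - 8)) + 21008)/((-2/3*135 - 1/3*(-4)) - 24951) = ((1950 + (-23 - 8)) + 21008)/((-90 + 4/3) - 24951) = ((1950 - 31) + 21008)/(-266/3 - 24951) = (1919 + 21008)/(-75119/3) = 22927*(-3/75119) = -68781/75119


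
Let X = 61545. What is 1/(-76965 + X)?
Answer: -1/15420 ≈ -6.4851e-5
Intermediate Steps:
1/(-76965 + X) = 1/(-76965 + 61545) = 1/(-15420) = -1/15420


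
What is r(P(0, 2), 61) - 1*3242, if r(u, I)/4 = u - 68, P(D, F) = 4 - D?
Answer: -3498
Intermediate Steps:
r(u, I) = -272 + 4*u (r(u, I) = 4*(u - 68) = 4*(-68 + u) = -272 + 4*u)
r(P(0, 2), 61) - 1*3242 = (-272 + 4*(4 - 1*0)) - 1*3242 = (-272 + 4*(4 + 0)) - 3242 = (-272 + 4*4) - 3242 = (-272 + 16) - 3242 = -256 - 3242 = -3498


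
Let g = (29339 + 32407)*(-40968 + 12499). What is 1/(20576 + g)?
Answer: -1/1757826298 ≈ -5.6888e-10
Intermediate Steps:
g = -1757846874 (g = 61746*(-28469) = -1757846874)
1/(20576 + g) = 1/(20576 - 1757846874) = 1/(-1757826298) = -1/1757826298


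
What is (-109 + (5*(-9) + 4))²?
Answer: 22500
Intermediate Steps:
(-109 + (5*(-9) + 4))² = (-109 + (-45 + 4))² = (-109 - 41)² = (-150)² = 22500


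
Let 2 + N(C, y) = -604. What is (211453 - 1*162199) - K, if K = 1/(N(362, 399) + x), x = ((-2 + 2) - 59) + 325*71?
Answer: 1103782139/22410 ≈ 49254.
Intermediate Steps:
N(C, y) = -606 (N(C, y) = -2 - 604 = -606)
x = 23016 (x = (0 - 59) + 23075 = -59 + 23075 = 23016)
K = 1/22410 (K = 1/(-606 + 23016) = 1/22410 ≈ 4.4623e-5)
(211453 - 1*162199) - K = (211453 - 1*162199) - 1*1/22410 = (211453 - 162199) - 1/22410 = 49254 - 1/22410 = 1103782139/22410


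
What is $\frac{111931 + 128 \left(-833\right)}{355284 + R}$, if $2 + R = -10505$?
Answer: $\frac{5307}{344777} \approx 0.015393$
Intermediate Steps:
$R = -10507$ ($R = -2 - 10505 = -10507$)
$\frac{111931 + 128 \left(-833\right)}{355284 + R} = \frac{111931 + 128 \left(-833\right)}{355284 - 10507} = \frac{111931 - 106624}{344777} = 5307 \cdot \frac{1}{344777} = \frac{5307}{344777}$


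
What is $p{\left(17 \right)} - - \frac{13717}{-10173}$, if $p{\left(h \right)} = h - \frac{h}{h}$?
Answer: $\frac{149051}{10173} \approx 14.652$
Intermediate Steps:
$p{\left(h \right)} = -1 + h$ ($p{\left(h \right)} = h - 1 = -1 + h$)
$p{\left(17 \right)} - - \frac{13717}{-10173} = \left(-1 + 17\right) - - \frac{13717}{-10173} = 16 - \left(-13717\right) \left(- \frac{1}{10173}\right) = 16 - \frac{13717}{10173} = \frac{149051}{10173}$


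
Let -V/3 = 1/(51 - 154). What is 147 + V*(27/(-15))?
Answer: 75678/515 ≈ 146.95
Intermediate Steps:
V = 3/103 (V = -3/(51 - 154) = -3/(-103) = -3*(-1/103) = 3/103 ≈ 0.029126)
147 + V*(27/(-15)) = 147 + 3*(27/(-15))/103 = 147 + 3*(27*(-1/15))/103 = 147 + (3/103)*(-9/5) = 147 - 27/515 = 75678/515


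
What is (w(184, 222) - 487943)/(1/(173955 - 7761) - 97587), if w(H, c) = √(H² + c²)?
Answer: 81093198942/16218373877 - 332388*√20785/16218373877 ≈ 4.9971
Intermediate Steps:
(w(184, 222) - 487943)/(1/(173955 - 7761) - 97587) = (√(184² + 222²) - 487943)/(1/(173955 - 7761) - 97587) = (√(33856 + 49284) - 487943)/(1/166194 - 97587) = (√83140 - 487943)/(1/166194 - 97587) = (2*√20785 - 487943)/(-16218373877/166194) = (-487943 + 2*√20785)*(-166194/16218373877) = 81093198942/16218373877 - 332388*√20785/16218373877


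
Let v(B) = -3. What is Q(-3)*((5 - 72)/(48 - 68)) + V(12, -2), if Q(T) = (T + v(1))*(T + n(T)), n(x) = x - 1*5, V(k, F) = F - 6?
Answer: 2131/10 ≈ 213.10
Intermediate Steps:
V(k, F) = -6 + F
n(x) = -5 + x (n(x) = x - 5 = -5 + x)
Q(T) = (-5 + 2*T)*(-3 + T) (Q(T) = (T - 3)*(T + (-5 + T)) = (-3 + T)*(-5 + 2*T) = (-5 + 2*T)*(-3 + T))
Q(-3)*((5 - 72)/(48 - 68)) + V(12, -2) = (15 - 11*(-3) + 2*(-3)**2)*((5 - 72)/(48 - 68)) + (-6 - 2) = (15 + 33 + 2*9)*(-67/(-20)) - 8 = (15 + 33 + 18)*(-67*(-1/20)) - 8 = 66*(67/20) - 8 = 2211/10 - 8 = 2131/10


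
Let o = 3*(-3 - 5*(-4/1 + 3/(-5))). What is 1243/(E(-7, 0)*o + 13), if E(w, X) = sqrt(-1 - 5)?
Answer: 1469/1979 - 6780*I*sqrt(6)/1979 ≈ 0.74229 - 8.3919*I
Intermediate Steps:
E(w, X) = I*sqrt(6) (E(w, X) = sqrt(-6) = I*sqrt(6))
o = 60 (o = 3*(-3 - 5*(-4*1 + 3*(-1/5))) = 3*(-3 - 5*(-4 - 3/5)) = 3*(-3 - 5*(-23/5)) = 3*(-3 + 23) = 3*20 = 60)
1243/(E(-7, 0)*o + 13) = 1243/((I*sqrt(6))*60 + 13) = 1243/(60*I*sqrt(6) + 13) = 1243/(13 + 60*I*sqrt(6))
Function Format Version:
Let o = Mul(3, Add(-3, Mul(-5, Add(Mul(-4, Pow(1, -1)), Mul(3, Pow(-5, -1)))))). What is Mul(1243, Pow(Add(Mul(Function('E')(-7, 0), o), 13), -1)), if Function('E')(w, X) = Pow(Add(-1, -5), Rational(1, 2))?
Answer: Add(Rational(1469, 1979), Mul(Rational(-6780, 1979), I, Pow(6, Rational(1, 2)))) ≈ Add(0.74229, Mul(-8.3919, I))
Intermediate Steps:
Function('E')(w, X) = Mul(I, Pow(6, Rational(1, 2))) (Function('E')(w, X) = Pow(-6, Rational(1, 2)) = Mul(I, Pow(6, Rational(1, 2))))
o = 60 (o = Mul(3, Add(-3, Mul(-5, Add(Mul(-4, 1), Mul(3, Rational(-1, 5)))))) = Mul(3, Add(-3, Mul(-5, Add(-4, Rational(-3, 5))))) = Mul(3, Add(-3, Mul(-5, Rational(-23, 5)))) = Mul(3, Add(-3, 23)) = Mul(3, 20) = 60)
Mul(1243, Pow(Add(Mul(Function('E')(-7, 0), o), 13), -1)) = Mul(1243, Pow(Add(Mul(Mul(I, Pow(6, Rational(1, 2))), 60), 13), -1)) = Mul(1243, Pow(Add(Mul(60, I, Pow(6, Rational(1, 2))), 13), -1)) = Mul(1243, Pow(Add(13, Mul(60, I, Pow(6, Rational(1, 2)))), -1))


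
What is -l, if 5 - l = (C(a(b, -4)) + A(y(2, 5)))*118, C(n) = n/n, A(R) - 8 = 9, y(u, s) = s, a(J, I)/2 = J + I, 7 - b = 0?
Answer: 2119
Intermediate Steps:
b = 7 (b = 7 - 1*0 = 7 + 0 = 7)
a(J, I) = 2*I + 2*J (a(J, I) = 2*(J + I) = 2*(I + J) = 2*I + 2*J)
A(R) = 17 (A(R) = 8 + 9 = 17)
C(n) = 1
l = -2119 (l = 5 - (1 + 17)*118 = 5 - 18*118 = 5 - 1*2124 = 5 - 2124 = -2119)
-l = -1*(-2119) = 2119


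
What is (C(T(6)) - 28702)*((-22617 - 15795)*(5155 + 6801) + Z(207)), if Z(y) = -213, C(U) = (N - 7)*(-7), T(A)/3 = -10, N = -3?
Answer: 13149362961720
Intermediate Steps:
T(A) = -30 (T(A) = 3*(-10) = -30)
C(U) = 70 (C(U) = (-3 - 7)*(-7) = -10*(-7) = 70)
(C(T(6)) - 28702)*((-22617 - 15795)*(5155 + 6801) + Z(207)) = (70 - 28702)*((-22617 - 15795)*(5155 + 6801) - 213) = -28632*(-38412*11956 - 213) = -28632*(-459253872 - 213) = -28632*(-459254085) = 13149362961720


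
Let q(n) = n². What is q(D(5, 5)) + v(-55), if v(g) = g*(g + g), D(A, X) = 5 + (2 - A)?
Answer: 6054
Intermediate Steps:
D(A, X) = 7 - A
v(g) = 2*g² (v(g) = g*(2*g) = 2*g²)
q(D(5, 5)) + v(-55) = (7 - 1*5)² + 2*(-55)² = (7 - 5)² + 2*3025 = 2² + 6050 = 4 + 6050 = 6054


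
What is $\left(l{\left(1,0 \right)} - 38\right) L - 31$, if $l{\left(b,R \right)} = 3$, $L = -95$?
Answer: $3294$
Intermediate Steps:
$\left(l{\left(1,0 \right)} - 38\right) L - 31 = \left(3 - 38\right) \left(-95\right) - 31 = \left(-35\right) \left(-95\right) - 31 = 3325 - 31 = 3294$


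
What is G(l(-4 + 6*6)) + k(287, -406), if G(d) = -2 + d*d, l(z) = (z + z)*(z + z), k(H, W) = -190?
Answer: 16777024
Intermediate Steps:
l(z) = 4*z² (l(z) = (2*z)*(2*z) = 4*z²)
G(d) = -2 + d²
G(l(-4 + 6*6)) + k(287, -406) = (-2 + (4*(-4 + 6*6)²)²) - 190 = (-2 + (4*(-4 + 36)²)²) - 190 = (-2 + (4*32²)²) - 190 = (-2 + (4*1024)²) - 190 = (-2 + 4096²) - 190 = (-2 + 16777216) - 190 = 16777214 - 190 = 16777024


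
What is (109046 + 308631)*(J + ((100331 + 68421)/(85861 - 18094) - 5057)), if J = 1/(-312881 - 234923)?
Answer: -78372385299533316095/37123033668 ≈ -2.1112e+9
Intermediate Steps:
J = -1/547804 (J = 1/(-547804) = -1/547804 ≈ -1.8255e-6)
(109046 + 308631)*(J + ((100331 + 68421)/(85861 - 18094) - 5057)) = (109046 + 308631)*(-1/547804 + ((100331 + 68421)/(85861 - 18094) - 5057)) = 417677*(-1/547804 + (168752/67767 - 5057)) = 417677*(-1/547804 - 342528967/67767) = 417677*(-187638738306235/37123033668) = -78372385299533316095/37123033668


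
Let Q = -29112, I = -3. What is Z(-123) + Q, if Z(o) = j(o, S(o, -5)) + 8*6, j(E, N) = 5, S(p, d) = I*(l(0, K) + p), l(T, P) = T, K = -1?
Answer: -29059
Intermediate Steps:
S(p, d) = -3*p (S(p, d) = -3*(0 + p) = -3*p)
Z(o) = 53 (Z(o) = 5 + 8*6 = 5 + 48 = 53)
Z(-123) + Q = 53 - 29112 = -29059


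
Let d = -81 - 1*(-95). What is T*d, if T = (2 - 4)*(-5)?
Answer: 140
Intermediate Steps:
T = 10 (T = -2*(-5) = 10)
d = 14 (d = -81 + 95 = 14)
T*d = 10*14 = 140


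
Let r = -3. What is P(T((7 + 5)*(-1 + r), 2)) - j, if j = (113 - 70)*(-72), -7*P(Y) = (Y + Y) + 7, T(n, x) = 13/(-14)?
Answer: 151668/49 ≈ 3095.3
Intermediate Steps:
T(n, x) = -13/14 (T(n, x) = 13*(-1/14) = -13/14)
P(Y) = -1 - 2*Y/7 (P(Y) = -((Y + Y) + 7)/7 = -(2*Y + 7)/7 = -(7 + 2*Y)/7 = -1 - 2*Y/7)
j = -3096 (j = 43*(-72) = -3096)
P(T((7 + 5)*(-1 + r), 2)) - j = (-1 - 2/7*(-13/14)) - 1*(-3096) = (-1 + 13/49) + 3096 = -36/49 + 3096 = 151668/49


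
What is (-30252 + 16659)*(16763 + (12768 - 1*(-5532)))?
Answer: -476611359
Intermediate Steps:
(-30252 + 16659)*(16763 + (12768 - 1*(-5532))) = -13593*(16763 + (12768 + 5532)) = -13593*(16763 + 18300) = -13593*35063 = -476611359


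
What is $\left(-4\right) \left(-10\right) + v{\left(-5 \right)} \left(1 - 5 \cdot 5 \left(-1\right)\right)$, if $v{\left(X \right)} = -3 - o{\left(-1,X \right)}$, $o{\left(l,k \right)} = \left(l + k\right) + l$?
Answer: $144$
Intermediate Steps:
$o{\left(l,k \right)} = k + 2 l$ ($o{\left(l,k \right)} = \left(k + l\right) + l = k + 2 l$)
$v{\left(X \right)} = -1 - X$ ($v{\left(X \right)} = -3 - \left(X + 2 \left(-1\right)\right) = -3 - \left(X - 2\right) = -3 - \left(-2 + X\right) = -1 - X$)
$\left(-4\right) \left(-10\right) + v{\left(-5 \right)} \left(1 - 5 \cdot 5 \left(-1\right)\right) = \left(-4\right) \left(-10\right) + \left(-1 - -5\right) \left(1 - 5 \cdot 5 \left(-1\right)\right) = 40 + \left(-1 + 5\right) \left(1 - -25\right) = 40 + 4 \left(1 + 25\right) = 40 + 4 \cdot 26 = 40 + 104 = 144$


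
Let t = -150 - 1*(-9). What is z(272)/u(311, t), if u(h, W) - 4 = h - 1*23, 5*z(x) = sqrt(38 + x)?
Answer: sqrt(310)/1460 ≈ 0.012059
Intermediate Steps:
t = -141 (t = -150 + 9 = -141)
z(x) = sqrt(38 + x)/5
u(h, W) = -19 + h (u(h, W) = 4 + (h - 1*23) = 4 + (h - 23) = 4 + (-23 + h) = -19 + h)
z(272)/u(311, t) = (sqrt(38 + 272)/5)/(-19 + 311) = (sqrt(310)/5)/292 = (sqrt(310)/5)*(1/292) = sqrt(310)/1460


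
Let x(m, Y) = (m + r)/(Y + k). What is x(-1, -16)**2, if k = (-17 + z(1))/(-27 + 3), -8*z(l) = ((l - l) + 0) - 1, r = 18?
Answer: 1183744/958441 ≈ 1.2351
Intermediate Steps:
z(l) = 1/8 (z(l) = -(((l - l) + 0) - 1)/8 = -((0 + 0) - 1)/8 = -(0 - 1)/8 = -1/8*(-1) = 1/8)
k = 45/64 (k = (-17 + 1/8)/(-27 + 3) = -135/8/(-24) = -135/8*(-1/24) = 45/64 ≈ 0.70313)
x(m, Y) = (18 + m)/(45/64 + Y) (x(m, Y) = (m + 18)/(Y + 45/64) = (18 + m)/(45/64 + Y))
x(-1, -16)**2 = (64*(18 - 1)/(45 + 64*(-16)))**2 = (64*17/(45 - 1024))**2 = (64*17/(-979))**2 = (64*(-1/979)*17)**2 = (-1088/979)**2 = 1183744/958441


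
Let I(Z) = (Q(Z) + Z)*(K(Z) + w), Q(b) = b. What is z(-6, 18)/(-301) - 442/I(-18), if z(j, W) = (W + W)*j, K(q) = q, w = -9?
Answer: 38455/146286 ≈ 0.26288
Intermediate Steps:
I(Z) = 2*Z*(-9 + Z) (I(Z) = (Z + Z)*(Z - 9) = (2*Z)*(-9 + Z) = 2*Z*(-9 + Z))
z(j, W) = 2*W*j (z(j, W) = (2*W)*j = 2*W*j)
z(-6, 18)/(-301) - 442/I(-18) = (2*18*(-6))/(-301) - 442*(-1/(36*(-9 - 18))) = -216*(-1/301) - 442/(2*(-18)*(-27)) = 216/301 - 442/972 = 216/301 - 442*1/972 = 216/301 - 221/486 = 38455/146286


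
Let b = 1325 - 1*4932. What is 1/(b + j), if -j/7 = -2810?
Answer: 1/16063 ≈ 6.2255e-5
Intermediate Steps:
b = -3607 (b = 1325 - 4932 = -3607)
j = 19670 (j = -7*(-2810) = 19670)
1/(b + j) = 1/(-3607 + 19670) = 1/16063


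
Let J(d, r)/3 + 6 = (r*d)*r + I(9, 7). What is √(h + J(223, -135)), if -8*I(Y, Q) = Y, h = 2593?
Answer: √195121546/4 ≈ 3492.1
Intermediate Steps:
I(Y, Q) = -Y/8
J(d, r) = -171/8 + 3*d*r² (J(d, r) = -18 + 3*((r*d)*r - ⅛*9) = -18 + 3*((d*r)*r - 9/8) = -18 + 3*(d*r² - 9/8) = -18 + 3*(-9/8 + d*r²) = -18 + (-27/8 + 3*d*r²) = -171/8 + 3*d*r²)
√(h + J(223, -135)) = √(2593 + (-171/8 + 3*223*(-135)²)) = √(2593 + (-171/8 + 3*223*18225)) = √(2593 + (-171/8 + 12192525)) = √(2593 + 97540029/8) = √(97560773/8) = √195121546/4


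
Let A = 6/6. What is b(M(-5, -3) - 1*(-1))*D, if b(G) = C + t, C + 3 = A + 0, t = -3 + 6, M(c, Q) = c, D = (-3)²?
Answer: 9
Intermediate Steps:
D = 9
A = 1 (A = 6*(⅙) = 1)
t = 3
C = -2 (C = -3 + (1 + 0) = -3 + 1 = -2)
b(G) = 1 (b(G) = -2 + 3 = 1)
b(M(-5, -3) - 1*(-1))*D = 1*9 = 9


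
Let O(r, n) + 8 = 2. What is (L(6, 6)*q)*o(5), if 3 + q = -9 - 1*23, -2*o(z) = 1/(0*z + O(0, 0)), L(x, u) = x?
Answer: -35/2 ≈ -17.500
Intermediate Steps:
O(r, n) = -6 (O(r, n) = -8 + 2 = -6)
o(z) = 1/12 (o(z) = -1/(2*(0*z - 6)) = -1/(2*(0 - 6)) = -1/2/(-6) = -1/2*(-1/6) = 1/12)
q = -35 (q = -3 + (-9 - 1*23) = -3 + (-9 - 23) = -3 - 32 = -35)
(L(6, 6)*q)*o(5) = (6*(-35))*(1/12) = -210*1/12 = -35/2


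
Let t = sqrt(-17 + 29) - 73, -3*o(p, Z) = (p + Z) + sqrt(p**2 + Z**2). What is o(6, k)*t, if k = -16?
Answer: -2*(5 - sqrt(73))*(73 - 2*sqrt(3))/3 ≈ 164.29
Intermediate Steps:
o(p, Z) = -Z/3 - p/3 - sqrt(Z**2 + p**2)/3 (o(p, Z) = -((p + Z) + sqrt(p**2 + Z**2))/3 = -((Z + p) + sqrt(Z**2 + p**2))/3 = -(Z + p + sqrt(Z**2 + p**2))/3 = -Z/3 - p/3 - sqrt(Z**2 + p**2)/3)
t = -73 + 2*sqrt(3) (t = sqrt(12) - 73 = 2*sqrt(3) - 73 = -73 + 2*sqrt(3) ≈ -69.536)
o(6, k)*t = (-1/3*(-16) - 1/3*6 - sqrt((-16)**2 + 6**2)/3)*(-73 + 2*sqrt(3)) = (16/3 - 2 - sqrt(256 + 36)/3)*(-73 + 2*sqrt(3)) = (16/3 - 2 - 2*sqrt(73)/3)*(-73 + 2*sqrt(3)) = (10/3 - 2*sqrt(73)/3)*(-73 + 2*sqrt(3)) = (-73 + 2*sqrt(3))*(10/3 - 2*sqrt(73)/3)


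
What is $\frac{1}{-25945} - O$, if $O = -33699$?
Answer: $\frac{874320554}{25945} \approx 33699.0$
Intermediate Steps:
$\frac{1}{-25945} - O = \frac{1}{-25945} - -33699 = - \frac{1}{25945} + 33699 = \frac{874320554}{25945}$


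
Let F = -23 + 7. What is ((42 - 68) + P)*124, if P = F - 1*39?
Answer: -10044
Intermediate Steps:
F = -16
P = -55 (P = -16 - 1*39 = -16 - 39 = -55)
((42 - 68) + P)*124 = ((42 - 68) - 55)*124 = (-26 - 55)*124 = -81*124 = -10044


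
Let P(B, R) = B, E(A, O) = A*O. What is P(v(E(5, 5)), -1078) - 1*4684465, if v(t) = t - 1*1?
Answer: -4684441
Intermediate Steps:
v(t) = -1 + t (v(t) = t - 1 = -1 + t)
P(v(E(5, 5)), -1078) - 1*4684465 = (-1 + 5*5) - 1*4684465 = (-1 + 25) - 4684465 = 24 - 4684465 = -4684441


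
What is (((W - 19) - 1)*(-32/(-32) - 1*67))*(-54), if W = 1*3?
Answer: -60588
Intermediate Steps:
W = 3
(((W - 19) - 1)*(-32/(-32) - 1*67))*(-54) = (((3 - 19) - 1)*(-32/(-32) - 1*67))*(-54) = ((-16 - 1)*(-32*(-1/32) - 67))*(-54) = -17*(1 - 67)*(-54) = -17*(-66)*(-54) = 1122*(-54) = -60588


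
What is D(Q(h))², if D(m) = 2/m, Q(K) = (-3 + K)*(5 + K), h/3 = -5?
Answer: 1/8100 ≈ 0.00012346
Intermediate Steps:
h = -15 (h = 3*(-5) = -15)
D(Q(h))² = (2/(-15 + (-15)² + 2*(-15)))² = (2/(-15 + 225 - 30))² = (2/180)² = (2*(1/180))² = (1/90)² = 1/8100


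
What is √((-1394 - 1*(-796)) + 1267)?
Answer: √669 ≈ 25.865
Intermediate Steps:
√((-1394 - 1*(-796)) + 1267) = √((-1394 + 796) + 1267) = √(-598 + 1267) = √669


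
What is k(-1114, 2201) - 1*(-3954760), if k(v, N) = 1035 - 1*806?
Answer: 3954989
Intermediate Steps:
k(v, N) = 229 (k(v, N) = 1035 - 806 = 229)
k(-1114, 2201) - 1*(-3954760) = 229 - 1*(-3954760) = 229 + 3954760 = 3954989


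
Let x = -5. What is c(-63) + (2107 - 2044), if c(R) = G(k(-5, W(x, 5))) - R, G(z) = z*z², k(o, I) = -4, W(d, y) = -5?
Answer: 62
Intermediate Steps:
G(z) = z³
c(R) = -64 - R (c(R) = (-4)³ - R = -64 - R)
c(-63) + (2107 - 2044) = (-64 - 1*(-63)) + (2107 - 2044) = (-64 + 63) + 63 = -1 + 63 = 62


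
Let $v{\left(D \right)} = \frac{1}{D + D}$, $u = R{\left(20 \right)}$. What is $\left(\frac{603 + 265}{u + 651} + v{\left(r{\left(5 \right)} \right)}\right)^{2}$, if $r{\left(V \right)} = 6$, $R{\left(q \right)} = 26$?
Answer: $\frac{123054649}{65999376} \approx 1.8645$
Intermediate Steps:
$u = 26$
$v{\left(D \right)} = \frac{1}{2 D}$
$\left(\frac{603 + 265}{u + 651} + v{\left(r{\left(5 \right)} \right)}\right)^{2} = \left(\frac{603 + 265}{26 + 651} + \frac{1}{2 \cdot 6}\right)^{2} = \left(\frac{868}{677} + \frac{1}{2} \cdot \frac{1}{6}\right)^{2} = \left(868 \cdot \frac{1}{677} + \frac{1}{12}\right)^{2} = \left(\frac{868}{677} + \frac{1}{12}\right)^{2} = \left(\frac{11093}{8124}\right)^{2} = \frac{123054649}{65999376}$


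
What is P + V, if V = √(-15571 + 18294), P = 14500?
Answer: 14500 + √2723 ≈ 14552.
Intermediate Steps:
V = √2723 ≈ 52.182
P + V = 14500 + √2723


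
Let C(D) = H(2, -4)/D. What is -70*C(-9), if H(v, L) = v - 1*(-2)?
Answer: 280/9 ≈ 31.111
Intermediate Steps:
H(v, L) = 2 + v (H(v, L) = v + 2 = 2 + v)
C(D) = 4/D (C(D) = (2 + 2)/D = 4/D)
-70*C(-9) = -280/(-9) = -280*(-1)/9 = -70*(-4/9) = 280/9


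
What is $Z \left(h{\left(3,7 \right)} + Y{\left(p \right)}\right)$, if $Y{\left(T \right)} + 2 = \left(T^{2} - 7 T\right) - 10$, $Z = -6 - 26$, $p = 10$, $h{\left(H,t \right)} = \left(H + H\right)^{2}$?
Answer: $-1728$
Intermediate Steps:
$h{\left(H,t \right)} = 4 H^{2}$ ($h{\left(H,t \right)} = \left(2 H\right)^{2} = 4 H^{2}$)
$Z = -32$
$Y{\left(T \right)} = -12 + T^{2} - 7 T$ ($Y{\left(T \right)} = -2 - \left(10 - T^{2} + 7 T\right) = -12 + T^{2} - 7 T$)
$Z \left(h{\left(3,7 \right)} + Y{\left(p \right)}\right) = - 32 \left(4 \cdot 3^{2} - \left(82 - 100\right)\right) = - 32 \left(4 \cdot 9 - -18\right) = - 32 \left(36 + 18\right) = \left(-32\right) 54 = -1728$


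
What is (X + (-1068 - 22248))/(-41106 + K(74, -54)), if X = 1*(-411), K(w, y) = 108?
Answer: 7909/13666 ≈ 0.57874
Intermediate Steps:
X = -411
(X + (-1068 - 22248))/(-41106 + K(74, -54)) = (-411 + (-1068 - 22248))/(-41106 + 108) = (-411 - 23316)/(-40998) = -23727*(-1/40998) = 7909/13666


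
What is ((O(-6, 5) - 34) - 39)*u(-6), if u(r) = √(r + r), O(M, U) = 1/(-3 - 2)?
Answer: -732*I*√3/5 ≈ -253.57*I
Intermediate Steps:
O(M, U) = -⅕ (O(M, U) = 1/(-5) = -⅕)
u(r) = √2*√r (u(r) = √(2*r) = √2*√r)
((O(-6, 5) - 34) - 39)*u(-6) = ((-⅕ - 34) - 39)*(√2*√(-6)) = (-171/5 - 39)*(√2*(I*√6)) = -732*I*√3/5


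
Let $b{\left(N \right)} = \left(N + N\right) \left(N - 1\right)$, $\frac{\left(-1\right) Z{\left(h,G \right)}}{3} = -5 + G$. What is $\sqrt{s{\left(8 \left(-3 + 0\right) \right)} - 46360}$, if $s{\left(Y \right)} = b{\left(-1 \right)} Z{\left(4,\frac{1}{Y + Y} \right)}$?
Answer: $\frac{i \sqrt{185199}}{2} \approx 215.17 i$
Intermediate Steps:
$Z{\left(h,G \right)} = 15 - 3 G$ ($Z{\left(h,G \right)} = - 3 \left(-5 + G\right) = 15 - 3 G$)
$b{\left(N \right)} = 2 N \left(-1 + N\right)$
$s{\left(Y \right)} = 60 - \frac{6}{Y}$ ($s{\left(Y \right)} = 2 \left(-1\right) \left(-1 - 1\right) \left(15 - \frac{3}{Y + Y}\right) = 2 \left(-1\right) \left(-2\right) \left(15 - \frac{3}{2 Y}\right) = 4 \left(15 - 3 \frac{1}{2 Y}\right) = 4 \left(15 - \frac{3}{2 Y}\right) = 60 - \frac{6}{Y}$)
$\sqrt{s{\left(8 \left(-3 + 0\right) \right)} - 46360} = \sqrt{\left(60 - \frac{6}{8 \left(-3 + 0\right)}\right) - 46360} = \sqrt{\left(60 - \frac{6}{8 \left(-3\right)}\right) - 46360} = \sqrt{\left(60 - \frac{6}{-24}\right) - 46360} = \sqrt{\left(60 - - \frac{1}{4}\right) - 46360} = \sqrt{\left(60 + \frac{1}{4}\right) - 46360} = \sqrt{\frac{241}{4} - 46360} = \sqrt{- \frac{185199}{4}} = \frac{i \sqrt{185199}}{2}$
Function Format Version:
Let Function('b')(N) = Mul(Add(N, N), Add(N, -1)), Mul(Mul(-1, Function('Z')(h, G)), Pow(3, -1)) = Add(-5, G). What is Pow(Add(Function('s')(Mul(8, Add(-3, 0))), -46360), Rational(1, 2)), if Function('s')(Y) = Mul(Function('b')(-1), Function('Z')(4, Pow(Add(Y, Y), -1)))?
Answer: Mul(Rational(1, 2), I, Pow(185199, Rational(1, 2))) ≈ Mul(215.17, I)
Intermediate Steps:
Function('Z')(h, G) = Add(15, Mul(-3, G)) (Function('Z')(h, G) = Mul(-3, Add(-5, G)) = Add(15, Mul(-3, G)))
Function('b')(N) = Mul(2, N, Add(-1, N)) (Function('b')(N) = Mul(Mul(2, N), Add(-1, N)) = Mul(2, N, Add(-1, N)))
Function('s')(Y) = Add(60, Mul(-6, Pow(Y, -1))) (Function('s')(Y) = Mul(Mul(2, -1, Add(-1, -1)), Add(15, Mul(-3, Pow(Add(Y, Y), -1)))) = Mul(Mul(2, -1, -2), Add(15, Mul(-3, Pow(Mul(2, Y), -1)))) = Mul(4, Add(15, Mul(-3, Mul(Rational(1, 2), Pow(Y, -1))))) = Mul(4, Add(15, Mul(Rational(-3, 2), Pow(Y, -1)))) = Add(60, Mul(-6, Pow(Y, -1))))
Pow(Add(Function('s')(Mul(8, Add(-3, 0))), -46360), Rational(1, 2)) = Pow(Add(Add(60, Mul(-6, Pow(Mul(8, Add(-3, 0)), -1))), -46360), Rational(1, 2)) = Pow(Add(Add(60, Mul(-6, Pow(Mul(8, -3), -1))), -46360), Rational(1, 2)) = Pow(Add(Add(60, Mul(-6, Pow(-24, -1))), -46360), Rational(1, 2)) = Pow(Add(Add(60, Mul(-6, Rational(-1, 24))), -46360), Rational(1, 2)) = Pow(Add(Add(60, Rational(1, 4)), -46360), Rational(1, 2)) = Pow(Add(Rational(241, 4), -46360), Rational(1, 2)) = Pow(Rational(-185199, 4), Rational(1, 2)) = Mul(Rational(1, 2), I, Pow(185199, Rational(1, 2)))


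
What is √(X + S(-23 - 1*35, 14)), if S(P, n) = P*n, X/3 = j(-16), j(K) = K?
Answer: 2*I*√215 ≈ 29.326*I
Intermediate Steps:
X = -48 (X = 3*(-16) = -48)
√(X + S(-23 - 1*35, 14)) = √(-48 + (-23 - 1*35)*14) = √(-48 + (-23 - 35)*14) = √(-48 - 58*14) = √(-48 - 812) = √(-860) = 2*I*√215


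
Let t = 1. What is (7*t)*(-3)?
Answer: -21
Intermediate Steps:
(7*t)*(-3) = (7*1)*(-3) = 7*(-3) = -21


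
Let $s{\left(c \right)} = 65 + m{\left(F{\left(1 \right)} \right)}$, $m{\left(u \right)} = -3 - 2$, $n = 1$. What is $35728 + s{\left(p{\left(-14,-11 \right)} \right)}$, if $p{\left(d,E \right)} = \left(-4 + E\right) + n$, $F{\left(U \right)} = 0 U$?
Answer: $35788$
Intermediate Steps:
$F{\left(U \right)} = 0$
$m{\left(u \right)} = -5$
$p{\left(d,E \right)} = -3 + E$ ($p{\left(d,E \right)} = \left(-4 + E\right) + 1 = -3 + E$)
$s{\left(c \right)} = 60$ ($s{\left(c \right)} = 65 - 5 = 60$)
$35728 + s{\left(p{\left(-14,-11 \right)} \right)} = 35728 + 60 = 35788$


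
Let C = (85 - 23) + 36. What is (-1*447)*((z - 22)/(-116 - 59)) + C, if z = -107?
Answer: -40513/175 ≈ -231.50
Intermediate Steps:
C = 98 (C = 62 + 36 = 98)
(-1*447)*((z - 22)/(-116 - 59)) + C = (-1*447)*((-107 - 22)/(-116 - 59)) + 98 = -(-57663)/(-175) + 98 = -(-57663)*(-1)/175 + 98 = -447*129/175 + 98 = -57663/175 + 98 = -40513/175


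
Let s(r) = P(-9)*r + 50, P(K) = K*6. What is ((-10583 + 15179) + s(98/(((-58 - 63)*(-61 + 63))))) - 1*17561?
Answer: -1560069/121 ≈ -12893.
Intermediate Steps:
P(K) = 6*K
s(r) = 50 - 54*r (s(r) = (6*(-9))*r + 50 = -54*r + 50 = 50 - 54*r)
((-10583 + 15179) + s(98/(((-58 - 63)*(-61 + 63))))) - 1*17561 = ((-10583 + 15179) + (50 - 5292/((-58 - 63)*(-61 + 63)))) - 1*17561 = (4596 + (50 - 5292/((-121*2)))) - 17561 = (4596 + (50 - 5292/(-242))) - 17561 = (4596 + (50 - 5292*(-1)/242)) - 17561 = (4596 + (50 - 54*(-49/121))) - 17561 = (4596 + (50 + 2646/121)) - 17561 = (4596 + 8696/121) - 17561 = 564812/121 - 17561 = -1560069/121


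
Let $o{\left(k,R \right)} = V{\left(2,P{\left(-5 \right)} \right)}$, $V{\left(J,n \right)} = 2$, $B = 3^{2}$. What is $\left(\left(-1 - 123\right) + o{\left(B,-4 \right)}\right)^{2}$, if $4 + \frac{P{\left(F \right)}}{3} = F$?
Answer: $14884$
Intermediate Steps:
$P{\left(F \right)} = -12 + 3 F$
$B = 9$
$o{\left(k,R \right)} = 2$
$\left(\left(-1 - 123\right) + o{\left(B,-4 \right)}\right)^{2} = \left(\left(-1 - 123\right) + 2\right)^{2} = \left(-124 + 2\right)^{2} = \left(-122\right)^{2} = 14884$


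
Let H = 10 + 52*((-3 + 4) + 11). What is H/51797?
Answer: 634/51797 ≈ 0.012240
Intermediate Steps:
H = 634 (H = 10 + 52*(1 + 11) = 10 + 52*12 = 10 + 624 = 634)
H/51797 = 634/51797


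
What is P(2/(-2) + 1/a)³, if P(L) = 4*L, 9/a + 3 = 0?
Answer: -4096/27 ≈ -151.70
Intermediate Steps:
a = -3 (a = 9/(-3 + 0) = 9/(-3) = 9*(-⅓) = -3)
P(2/(-2) + 1/a)³ = (4*(2/(-2) + 1/(-3)))³ = (4*(2*(-½) + 1*(-⅓)))³ = (4*(-1 - ⅓))³ = (4*(-4/3))³ = (-16/3)³ = -4096/27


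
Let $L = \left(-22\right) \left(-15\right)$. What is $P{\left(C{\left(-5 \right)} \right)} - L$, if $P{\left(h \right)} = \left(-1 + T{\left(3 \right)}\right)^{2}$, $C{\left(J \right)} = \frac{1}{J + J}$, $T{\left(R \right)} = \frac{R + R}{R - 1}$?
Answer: $-326$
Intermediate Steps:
$T{\left(R \right)} = \frac{2 R}{-1 + R}$
$C{\left(J \right)} = \frac{1}{2 J}$
$P{\left(h \right)} = 4$ ($P{\left(h \right)} = \left(-1 + 2 \cdot 3 \frac{1}{-1 + 3}\right)^{2} = \left(-1 + 2 \cdot 3 \cdot \frac{1}{2}\right)^{2} = \left(-1 + 3\right)^{2} = 2^{2} = 4$)
$L = 330$
$P{\left(C{\left(-5 \right)} \right)} - L = 4 - 330 = -326$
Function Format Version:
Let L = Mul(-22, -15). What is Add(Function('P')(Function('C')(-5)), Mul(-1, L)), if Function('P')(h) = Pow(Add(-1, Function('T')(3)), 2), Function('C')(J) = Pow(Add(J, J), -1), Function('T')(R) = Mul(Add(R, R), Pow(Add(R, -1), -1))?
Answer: -326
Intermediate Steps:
Function('T')(R) = Mul(2, R, Pow(Add(-1, R), -1)) (Function('T')(R) = Mul(Mul(2, R), Pow(Add(-1, R), -1)) = Mul(2, R, Pow(Add(-1, R), -1)))
Function('C')(J) = Mul(Rational(1, 2), Pow(J, -1)) (Function('C')(J) = Pow(Mul(2, J), -1) = Mul(Rational(1, 2), Pow(J, -1)))
Function('P')(h) = 4 (Function('P')(h) = Pow(Add(-1, Mul(2, 3, Pow(Add(-1, 3), -1))), 2) = Pow(Add(-1, Mul(2, 3, Pow(2, -1))), 2) = Pow(Add(-1, Mul(2, 3, Rational(1, 2))), 2) = Pow(Add(-1, 3), 2) = Pow(2, 2) = 4)
L = 330
Add(Function('P')(Function('C')(-5)), Mul(-1, L)) = Add(4, Mul(-1, 330)) = Add(4, -330) = -326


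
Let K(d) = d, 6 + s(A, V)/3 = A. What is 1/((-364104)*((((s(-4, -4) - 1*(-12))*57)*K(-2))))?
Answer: -1/747141408 ≈ -1.3384e-9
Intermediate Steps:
s(A, V) = -18 + 3*A
1/((-364104)*((((s(-4, -4) - 1*(-12))*57)*K(-2)))) = 1/((-364104)*(((((-18 + 3*(-4)) - 1*(-12))*57)*(-2)))) = -(-1/(114*((-18 - 12) + 12)))/364104 = -(-1/(114*(-30 + 12)))/364104 = -1/(364104*(-18*57*(-2))) = -1/(364104*((-1026*(-2)))) = -1/364104/2052 = -1/364104*1/2052 = -1/747141408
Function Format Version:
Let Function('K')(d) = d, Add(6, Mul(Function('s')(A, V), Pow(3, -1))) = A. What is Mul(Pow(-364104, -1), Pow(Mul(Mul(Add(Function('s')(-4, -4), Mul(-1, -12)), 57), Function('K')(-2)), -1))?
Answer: Rational(-1, 747141408) ≈ -1.3384e-9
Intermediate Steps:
Function('s')(A, V) = Add(-18, Mul(3, A))
Mul(Pow(-364104, -1), Pow(Mul(Mul(Add(Function('s')(-4, -4), Mul(-1, -12)), 57), Function('K')(-2)), -1)) = Mul(Pow(-364104, -1), Pow(Mul(Mul(Add(Add(-18, Mul(3, -4)), Mul(-1, -12)), 57), -2), -1)) = Mul(Rational(-1, 364104), Pow(Mul(Mul(Add(Add(-18, -12), 12), 57), -2), -1)) = Mul(Rational(-1, 364104), Pow(Mul(Mul(Add(-30, 12), 57), -2), -1)) = Mul(Rational(-1, 364104), Pow(Mul(Mul(-18, 57), -2), -1)) = Mul(Rational(-1, 364104), Pow(Mul(-1026, -2), -1)) = Mul(Rational(-1, 364104), Pow(2052, -1)) = Mul(Rational(-1, 364104), Rational(1, 2052)) = Rational(-1, 747141408)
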